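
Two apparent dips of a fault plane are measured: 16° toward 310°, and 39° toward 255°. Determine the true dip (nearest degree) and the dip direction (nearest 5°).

true dip 40°, dip direction 240°

The two traces are lines in the plane: v₁ = (sin 310°·cos 16°, cos 310°·cos 16°, −sin 16°), v₂ = (sin 255°·cos 39°, cos 255°·cos 39°, −sin 39°).
The plane normal is n = v₁ × v₂ ∝ (-0.444, -0.257, 0.612).
tan δ = √(n_x²+n_y²)/n_z = 0.513/0.612, so δ = 40.0°.
Dip direction = azimuth of (n_x, n_y) = atan2(-0.444, -0.257) = 240°.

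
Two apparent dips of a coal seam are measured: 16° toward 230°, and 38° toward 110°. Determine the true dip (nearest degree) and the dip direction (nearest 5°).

Represent each trace as a vector plunging at its apparent dip toward its trend (east-north-up frame): v₁ = (-0.736, -0.618, -0.276), v₂ = (0.740, -0.270, -0.616).
Cross product v₁ × v₂ gives the pole to the plane: n ∝ (0.306, -0.657, 0.656).
True dip = arccos(n_z / |n|) = arccos(0.6708) = 47.9°.
Dip direction = azimuth of (n_x, n_y) = atan2(0.306, -0.657) = 155°.

true dip 48°, dip direction 155°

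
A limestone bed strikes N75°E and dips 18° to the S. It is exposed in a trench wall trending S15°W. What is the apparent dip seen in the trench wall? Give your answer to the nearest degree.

16°

Angle between strike (N75°E) and section (S15°W): β = 60°.
tan(apparent dip) = tan 18° · sin 60° = 0.2814
apparent dip = arctan 0.2814 = 15.72°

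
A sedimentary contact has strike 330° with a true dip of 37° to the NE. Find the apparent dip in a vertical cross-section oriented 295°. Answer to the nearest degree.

The strike is 330° and the section trends 295°; the acute angle between them is β = 35°.
tan α = tan 37° × sin 35° = 0.7536 × 0.5736 = 0.4322
apparent dip = arctan 0.4322 = 23.38°

23°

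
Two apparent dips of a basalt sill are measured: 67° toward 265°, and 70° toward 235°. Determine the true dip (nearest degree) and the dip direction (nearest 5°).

true dip 70°, dip direction 235°

Each apparent-dip line lies in the plane. As unit vectors (x east, y north, z up), v₁ plunges 67°→265° and v₂ plunges 70°→235°.
Cross product v₁ × v₂ gives the pole to the plane: n ∝ (-0.149, -0.108, 0.067).
True dip = arccos(n_z / |n|) = arccos(0.3420) = 70.0°.
Dip direction = azimuth of (n_x, n_y) = atan2(-0.149, -0.108) = 234°.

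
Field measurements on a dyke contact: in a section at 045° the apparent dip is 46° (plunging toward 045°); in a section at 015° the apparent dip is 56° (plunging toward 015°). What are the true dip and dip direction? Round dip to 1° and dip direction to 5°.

The two traces are lines in the plane: v₁ = (sin 45°·cos 46°, cos 45°·cos 46°, −sin 46°), v₂ = (sin 15°·cos 56°, cos 15°·cos 56°, −sin 56°).
The plane normal is n = v₁ × v₂ ∝ (-0.019, 0.303, 0.194).
Dip δ = arctan(|n_h|/n_z) = arctan(0.304/0.194) = 57.4°.
The horizontal component of n points toward azimuth atan2(n_x, n_y) = 356°, the dip direction.

true dip 57°, dip direction 355°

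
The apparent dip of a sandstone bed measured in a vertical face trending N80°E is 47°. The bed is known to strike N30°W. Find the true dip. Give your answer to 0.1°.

48.8°

β = acute angle between strike N30°W and section N80°E = 70°.
tan(true dip) = tan 47° / sin 70° = 1.1412
true dip = arctan 1.1412 = 48.77°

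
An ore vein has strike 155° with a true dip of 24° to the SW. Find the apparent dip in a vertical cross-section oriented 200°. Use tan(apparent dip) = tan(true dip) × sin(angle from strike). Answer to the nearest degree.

17°

Angle between strike (155°) and section (200°): β = 45°.
tan(apparent dip) = tan 24° · sin 45° = 0.3148
α = arctan(0.3148) = 17.48°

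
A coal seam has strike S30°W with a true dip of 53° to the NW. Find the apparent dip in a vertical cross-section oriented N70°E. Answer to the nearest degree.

40°

The strike is S30°W and the section trends N70°E; the acute angle between them is β = 40°.
tan α = tan 53° × sin 40° = 1.3270 × 0.6428 = 0.8530
α = arctan(0.8530) = 40.46°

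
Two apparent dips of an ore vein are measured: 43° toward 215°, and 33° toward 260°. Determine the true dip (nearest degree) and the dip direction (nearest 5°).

true dip 43°, dip direction 215°

Represent each trace as a vector plunging at its apparent dip toward its trend (east-north-up frame): v₁ = (-0.419, -0.599, -0.682), v₂ = (-0.826, -0.146, -0.545).
Cross product v₁ × v₂ gives the pole to the plane: n ∝ (-0.227, -0.335, 0.434).
True dip = arccos(n_z / |n|) = arccos(0.7313) = 43.0°.
Dip direction = azimuth of (n_x, n_y) = atan2(-0.227, -0.335) = 214°.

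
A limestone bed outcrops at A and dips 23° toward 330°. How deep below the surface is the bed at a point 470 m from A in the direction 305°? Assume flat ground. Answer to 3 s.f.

The hole lies 25° from the dip direction, so the down-dip offset is 470 × cos 25° = 425.96 m.
Depth = down-dip offset × tan(dip) = 425.96 × tan 23° = 425.96 × 0.4245
Depth = 180.81 m

181 m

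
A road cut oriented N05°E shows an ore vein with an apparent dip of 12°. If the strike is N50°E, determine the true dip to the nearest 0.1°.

16.7°

β = acute angle between strike N50°E and section N05°E = 45°.
tan δ = tan α / sin β = tan 12° / sin 45° = 0.2126 / 0.7071 = 0.3006
true dip = arctan 0.3006 = 16.73°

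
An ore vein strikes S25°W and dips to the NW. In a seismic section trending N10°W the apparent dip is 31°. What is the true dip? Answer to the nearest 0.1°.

46.3°

β = acute angle between strike S25°W and section N10°W = 35°.
tan(true dip) = tan 31° / sin 35° = 1.0476
δ = arctan(1.0476) = 46.33°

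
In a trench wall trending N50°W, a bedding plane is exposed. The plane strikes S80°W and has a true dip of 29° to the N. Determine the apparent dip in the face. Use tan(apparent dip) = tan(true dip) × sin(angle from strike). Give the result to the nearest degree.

23°

The strike is S80°W and the section trends N50°W; the acute angle between them is β = 50°.
tan(apparent dip) = tan 29° · sin 50° = 0.4246
α = arctan(0.4246) = 23.01°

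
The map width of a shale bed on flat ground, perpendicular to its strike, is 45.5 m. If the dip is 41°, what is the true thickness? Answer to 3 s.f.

True thickness t = w · sin(dip) = 45.5 × sin 41°
t = 45.5 × 0.6561 = 29.851 m

29.9 m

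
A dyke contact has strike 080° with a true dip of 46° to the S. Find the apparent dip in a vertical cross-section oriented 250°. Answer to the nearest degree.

The section lies 10° from the strike.
tan(apparent dip) = tan 46° · sin 10° = 0.1798
apparent dip = arctan 0.1798 = 10.19°

10°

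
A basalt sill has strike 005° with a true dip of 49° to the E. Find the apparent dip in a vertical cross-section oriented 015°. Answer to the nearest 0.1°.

11.3°

Angle between strike (005°) and section (015°): β = 10°.
tan(apparent dip) = tan 49° · sin 10° = 0.1998
apparent dip = arctan 0.1998 = 11.30°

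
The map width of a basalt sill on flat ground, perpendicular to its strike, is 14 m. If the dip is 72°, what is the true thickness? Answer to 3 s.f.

True thickness t = w · sin(dip) = 14 × sin 72°
t = 14 × 0.9511 = 13.315 m

13.3 m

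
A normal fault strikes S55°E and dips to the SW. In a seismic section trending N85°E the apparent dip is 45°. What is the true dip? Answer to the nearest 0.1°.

57.3°

β = acute angle between strike S55°E and section N85°E = 40°.
tan δ = tan α / sin β = tan 45° / sin 40° = 1.0000 / 0.6428 = 1.5557
true dip = arctan 1.5557 = 57.27°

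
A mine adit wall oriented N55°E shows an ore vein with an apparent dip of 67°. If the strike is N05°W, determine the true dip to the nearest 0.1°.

69.8°

The section is 60° from the strike.
tan(true dip) = tan 67° / sin 60° = 2.7203
δ = arctan(2.7203) = 69.82°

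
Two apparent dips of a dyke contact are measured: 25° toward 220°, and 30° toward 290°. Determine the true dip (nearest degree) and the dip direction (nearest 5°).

Represent each trace as a vector plunging at its apparent dip toward its trend (east-north-up frame): v₁ = (-0.583, -0.694, -0.423), v₂ = (-0.814, 0.296, -0.500).
The plane normal is n = v₁ × v₂ ∝ (-0.472, -0.053, 0.738).
Dip δ = arctan(|n_h|/n_z) = arctan(0.475/0.738) = 32.8°.
The horizontal component of n points toward azimuth atan2(n_x, n_y) = 264°, the dip direction.

true dip 33°, dip direction 265°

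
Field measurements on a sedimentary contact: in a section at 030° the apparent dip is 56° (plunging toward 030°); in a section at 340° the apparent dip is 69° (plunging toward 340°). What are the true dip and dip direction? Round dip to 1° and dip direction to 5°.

Each apparent-dip line lies in the plane. As unit vectors (x east, y north, z up), v₁ plunges 56°→030° and v₂ plunges 69°→340°.
The plane normal is n = v₁ × v₂ ∝ (-0.173, 0.363, 0.154).
True dip = arccos(n_z / |n|) = arccos(0.3569) = 69.1°.
Dip direction = azimuth of (n_x, n_y) = atan2(-0.173, 0.363) = 335°.

true dip 69°, dip direction 335°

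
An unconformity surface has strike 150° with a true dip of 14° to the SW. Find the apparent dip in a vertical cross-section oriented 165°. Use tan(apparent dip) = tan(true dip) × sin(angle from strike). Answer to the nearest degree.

4°

Angle between strike (150°) and section (165°): β = 15°.
tan(apparent dip) = tan 14° · sin 15° = 0.0645
apparent dip = arctan 0.0645 = 3.69°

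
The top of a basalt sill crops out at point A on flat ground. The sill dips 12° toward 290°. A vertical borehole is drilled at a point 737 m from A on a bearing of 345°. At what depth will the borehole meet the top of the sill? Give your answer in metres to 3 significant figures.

89.9 m

The hole lies 55° from the dip direction, so the down-dip offset is 737 × cos 55° = 422.73 m.
Depth = down-dip offset × tan(dip) = 422.73 × tan 12° = 422.73 × 0.2126
Depth = 89.85 m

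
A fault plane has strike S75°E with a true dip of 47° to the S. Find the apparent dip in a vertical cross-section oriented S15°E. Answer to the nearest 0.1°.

Angle between strike (S75°E) and section (S15°E): β = 60°.
tan(apparent dip) = tan 47° · sin 60° = 0.9287
α = arctan(0.9287) = 42.88°

42.9°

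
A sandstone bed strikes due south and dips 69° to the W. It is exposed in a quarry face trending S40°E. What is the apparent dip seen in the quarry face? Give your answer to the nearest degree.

The strike is due south and the section trends S40°E; the acute angle between them is β = 40°.
tan(apparent dip) = tan 69° · sin 40° = 1.6745
α = arctan(1.6745) = 59.15°

59°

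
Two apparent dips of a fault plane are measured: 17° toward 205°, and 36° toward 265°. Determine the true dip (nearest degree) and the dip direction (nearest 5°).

Represent each trace as a vector plunging at its apparent dip toward its trend (east-north-up frame): v₁ = (-0.404, -0.867, -0.292), v₂ = (-0.806, -0.071, -0.588).
The plane normal is n = v₁ × v₂ ∝ (-0.489, 0.002, 0.670).
Dip δ = arctan(|n_h|/n_z) = arctan(0.489/0.670) = 36.1°.
Dip direction = atan2(-0.489, 0.002) = 270° (azimuth of n's horizontal projection).

true dip 36°, dip direction 270°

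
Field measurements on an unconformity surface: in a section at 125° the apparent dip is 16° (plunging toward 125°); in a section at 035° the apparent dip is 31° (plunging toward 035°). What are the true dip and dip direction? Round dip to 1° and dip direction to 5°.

The two traces are lines in the plane: v₁ = (sin 125°·cos 16°, cos 125°·cos 16°, −sin 16°), v₂ = (sin 35°·cos 31°, cos 35°·cos 31°, −sin 31°).
The plane normal is n = v₁ × v₂ ∝ (0.478, 0.270, 0.824).
tan δ = √(n_x²+n_y²)/n_z = 0.549/0.824, so δ = 33.7°.
Dip direction = atan2(0.478, 0.270) = 61° (azimuth of n's horizontal projection).

true dip 34°, dip direction 060°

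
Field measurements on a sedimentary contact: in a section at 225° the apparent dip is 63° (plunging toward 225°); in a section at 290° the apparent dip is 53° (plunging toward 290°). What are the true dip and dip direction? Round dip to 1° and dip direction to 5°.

true dip 64°, dip direction 240°

The two traces are lines in the plane: v₁ = (sin 225°·cos 63°, cos 225°·cos 63°, −sin 63°), v₂ = (sin 290°·cos 53°, cos 290°·cos 53°, −sin 53°).
The plane normal is n = v₁ × v₂ ∝ (-0.440, -0.248, 0.248).
tan δ = √(n_x²+n_y²)/n_z = 0.505/0.248, so δ = 63.9°.
The horizontal component of n points toward azimuth atan2(n_x, n_y) = 241°, the dip direction.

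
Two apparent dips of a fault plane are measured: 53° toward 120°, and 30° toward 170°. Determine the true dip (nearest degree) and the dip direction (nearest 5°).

true dip 54°, dip direction 105°

Represent each trace as a vector plunging at its apparent dip toward its trend (east-north-up frame): v₁ = (0.521, -0.301, -0.799), v₂ = (0.150, -0.853, -0.500).
n = v₁ × v₂ = (0.531, -0.140, 0.399) (taken with n_z > 0).
Dip δ = arctan(|n_h|/n_z) = arctan(0.549/0.399) = 54.0°.
Dip direction = atan2(0.531, -0.140) = 105° (azimuth of n's horizontal projection).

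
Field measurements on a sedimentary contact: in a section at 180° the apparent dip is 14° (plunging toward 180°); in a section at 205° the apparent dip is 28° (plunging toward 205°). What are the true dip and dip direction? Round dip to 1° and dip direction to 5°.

The two traces are lines in the plane: v₁ = (sin 180°·cos 14°, cos 180°·cos 14°, −sin 14°), v₂ = (sin 205°·cos 28°, cos 205°·cos 28°, −sin 28°).
The plane normal is n = v₁ × v₂ ∝ (-0.262, -0.090, 0.362).
True dip = arccos(n_z / |n|) = arccos(0.7942) = 37.4°.
Dip direction = azimuth of (n_x, n_y) = atan2(-0.262, -0.090) = 251°.

true dip 37°, dip direction 250°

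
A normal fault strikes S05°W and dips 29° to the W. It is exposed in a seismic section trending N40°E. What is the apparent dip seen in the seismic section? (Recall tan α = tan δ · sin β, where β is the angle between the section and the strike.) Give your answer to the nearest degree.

The section lies 35° from the strike.
tan(apparent dip) = tan 29° · sin 35° = 0.3179
apparent dip = arctan 0.3179 = 17.64°

18°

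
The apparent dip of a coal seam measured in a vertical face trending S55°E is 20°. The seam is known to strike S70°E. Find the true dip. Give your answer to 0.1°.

54.6°

The section is 15° from the strike.
tan δ = tan α / sin β = tan 20° / sin 15° = 0.3640 / 0.2588 = 1.4063
true dip = arctan 1.4063 = 54.58°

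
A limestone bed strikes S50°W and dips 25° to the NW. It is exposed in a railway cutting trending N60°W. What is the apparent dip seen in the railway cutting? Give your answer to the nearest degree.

24°

The strike is S50°W and the section trends N60°W; the acute angle between them is β = 70°.
tan(apparent dip) = tan 25° · sin 70° = 0.4382
α = arctan(0.4382) = 23.66°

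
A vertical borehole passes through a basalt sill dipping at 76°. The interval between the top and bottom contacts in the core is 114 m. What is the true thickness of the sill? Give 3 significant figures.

27.6 m

True thickness t = h · cos(dip) = 114 × cos 76°
t = 114 × 0.2419 = 27.579 m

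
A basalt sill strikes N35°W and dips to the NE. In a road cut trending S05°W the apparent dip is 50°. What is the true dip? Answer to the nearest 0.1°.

61.7°

β = acute angle between strike N35°W and section S05°W = 40°.
tan δ = tan α / sin β = tan 50° / sin 40° = 1.1918 / 0.6428 = 1.8540
true dip = arctan 1.8540 = 61.66°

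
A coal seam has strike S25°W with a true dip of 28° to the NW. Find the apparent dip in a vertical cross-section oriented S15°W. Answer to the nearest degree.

5°

The strike is S25°W and the section trends S15°W; the acute angle between them is β = 10°.
tan α = tan 28° × sin 10° = 0.5317 × 0.1736 = 0.0923
apparent dip = arctan 0.0923 = 5.28°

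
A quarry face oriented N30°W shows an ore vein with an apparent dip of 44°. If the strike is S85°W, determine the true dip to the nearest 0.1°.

The section is 65° from the strike.
tan δ = tan α / sin β = tan 44° / sin 65° = 0.9657 / 0.9063 = 1.0655
δ = arctan(1.0655) = 46.82°

46.8°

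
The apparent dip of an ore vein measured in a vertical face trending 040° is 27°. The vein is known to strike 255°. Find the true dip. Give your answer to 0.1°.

The section is 35° from the strike.
tan(true dip) = tan 27° / sin 35° = 0.8883
δ = arctan(0.8883) = 41.62°

41.6°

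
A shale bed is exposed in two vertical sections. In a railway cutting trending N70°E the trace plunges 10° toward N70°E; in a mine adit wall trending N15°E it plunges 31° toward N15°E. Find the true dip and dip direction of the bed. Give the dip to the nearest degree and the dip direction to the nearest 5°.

The two traces are lines in the plane: v₁ = (sin 70°·cos 10°, cos 70°·cos 10°, −sin 10°), v₂ = (sin 15°·cos 31°, cos 15°·cos 31°, −sin 31°).
Cross product v₁ × v₂ gives the pole to the plane: n ∝ (-0.030, 0.438, 0.691).
True dip = arccos(n_z / |n|) = arccos(0.8442) = 32.4°.
The horizontal component of n points toward azimuth atan2(n_x, n_y) = 356°, the dip direction.

true dip 32°, dip direction 355°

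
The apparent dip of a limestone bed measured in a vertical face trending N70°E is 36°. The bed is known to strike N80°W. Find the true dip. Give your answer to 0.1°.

The section is 30° from the strike.
tan δ = tan α / sin β = tan 36° / sin 30° = 0.7265 / 0.5000 = 1.4531
δ = arctan(1.4531) = 55.46°

55.5°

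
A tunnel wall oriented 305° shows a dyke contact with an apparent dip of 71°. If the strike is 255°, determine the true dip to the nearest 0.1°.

75.2°

β = acute angle between strike 255° and section 305° = 50°.
tan δ = tan α / sin β = tan 71° / sin 50° = 2.9042 / 0.7660 = 3.7912
true dip = arctan 3.7912 = 75.22°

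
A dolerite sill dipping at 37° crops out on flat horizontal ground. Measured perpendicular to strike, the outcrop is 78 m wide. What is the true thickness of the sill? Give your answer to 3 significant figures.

True thickness t = w · sin(dip) = 78 × sin 37°
t = 78 × 0.6018 = 46.942 m

46.9 m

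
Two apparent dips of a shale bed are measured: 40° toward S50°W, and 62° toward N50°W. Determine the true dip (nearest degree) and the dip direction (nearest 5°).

The two traces are lines in the plane: v₁ = (sin 230°·cos 40°, cos 230°·cos 40°, −sin 40°), v₂ = (sin 310°·cos 62°, cos 310°·cos 62°, −sin 62°).
n = v₁ × v₂ = (-0.629, 0.287, 0.354) (taken with n_z > 0).
tan δ = √(n_x²+n_y²)/n_z = 0.691/0.354, so δ = 62.9°.
Dip direction = azimuth of (n_x, n_y) = atan2(-0.629, 0.287) = 295°.

true dip 63°, dip direction 295°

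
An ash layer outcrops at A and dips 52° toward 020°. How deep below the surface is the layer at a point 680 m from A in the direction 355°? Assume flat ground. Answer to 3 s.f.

The hole lies 25° from the dip direction, so the down-dip offset is 680 × cos 25° = 616.29 m.
Depth = down-dip offset × tan(dip) = 616.29 × tan 52° = 616.29 × 1.2799
Depth = 788.81 m

789 m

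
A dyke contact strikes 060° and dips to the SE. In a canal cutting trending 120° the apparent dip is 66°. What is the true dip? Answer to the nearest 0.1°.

The section is 60° from the strike.
tan(true dip) = tan 66° / sin 60° = 2.5935
true dip = arctan 2.5935 = 68.91°

68.9°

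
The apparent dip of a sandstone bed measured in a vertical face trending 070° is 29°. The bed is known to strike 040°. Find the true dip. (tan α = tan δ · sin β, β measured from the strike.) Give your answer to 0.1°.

The section is 30° from the strike.
tan(true dip) = tan 29° / sin 30° = 1.1086
true dip = arctan 1.1086 = 47.95°

47.9°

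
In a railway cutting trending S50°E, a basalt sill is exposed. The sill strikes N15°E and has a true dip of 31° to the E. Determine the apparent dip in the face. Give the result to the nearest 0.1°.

The strike is N15°E and the section trends S50°E; the acute angle between them is β = 65°.
tan(apparent dip) = tan 31° · sin 65° = 0.5446
α = arctan(0.5446) = 28.57°

28.6°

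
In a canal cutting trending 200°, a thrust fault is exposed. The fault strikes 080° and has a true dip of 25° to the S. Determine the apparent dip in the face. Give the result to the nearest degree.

22°

The strike is 080° and the section trends 200°; the acute angle between them is β = 60°.
tan α = tan 25° × sin 60° = 0.4663 × 0.8660 = 0.4038
α = arctan(0.4038) = 21.99°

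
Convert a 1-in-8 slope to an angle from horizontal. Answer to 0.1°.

7.1°

tan θ = 1/8 = 0.1250
θ = arctan(0.1250) = 7.13°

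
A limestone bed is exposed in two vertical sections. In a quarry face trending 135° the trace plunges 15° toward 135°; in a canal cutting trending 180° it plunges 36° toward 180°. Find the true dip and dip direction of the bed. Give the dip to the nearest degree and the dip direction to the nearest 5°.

Represent each trace as a vector plunging at its apparent dip toward its trend (east-north-up frame): v₁ = (0.683, -0.683, -0.259), v₂ = (0.000, -0.809, -0.588).
n = v₁ × v₂ = (-0.192, -0.401, 0.553) (taken with n_z > 0).
True dip = arccos(n_z / |n|) = arccos(0.7788) = 38.8°.
Dip direction = azimuth of (n_x, n_y) = atan2(-0.192, -0.401) = 206°.

true dip 39°, dip direction 205°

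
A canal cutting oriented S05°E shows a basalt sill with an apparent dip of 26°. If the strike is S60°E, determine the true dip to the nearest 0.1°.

The section is 55° from the strike.
tan δ = tan α / sin β = tan 26° / sin 55° = 0.4877 / 0.8192 = 0.5954
true dip = arctan 0.5954 = 30.77°

30.8°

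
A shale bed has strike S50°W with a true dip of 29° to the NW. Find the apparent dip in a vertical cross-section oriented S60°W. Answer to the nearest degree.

The section lies 10° from the strike.
tan α = tan 29° × sin 10° = 0.5543 × 0.1736 = 0.0963
α = arctan(0.0963) = 5.50°

5°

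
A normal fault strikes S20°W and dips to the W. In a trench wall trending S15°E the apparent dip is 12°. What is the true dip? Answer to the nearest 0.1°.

20.3°

β = acute angle between strike S20°W and section S15°E = 35°.
tan(true dip) = tan 12° / sin 35° = 0.3706
δ = arctan(0.3706) = 20.33°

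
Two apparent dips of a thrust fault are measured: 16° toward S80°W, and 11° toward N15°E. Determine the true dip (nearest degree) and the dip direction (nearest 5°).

Each apparent-dip line lies in the plane. As unit vectors (x east, y north, z up), v₁ plunges 16°→S80°W and v₂ plunges 11°→N15°E.
n = v₁ × v₂ = (-0.293, 0.251, 0.855) (taken with n_z > 0).
True dip = arccos(n_z / |n|) = arccos(0.9116) = 24.3°.
The horizontal component of n points toward azimuth atan2(n_x, n_y) = 311°, the dip direction.

true dip 24°, dip direction 310°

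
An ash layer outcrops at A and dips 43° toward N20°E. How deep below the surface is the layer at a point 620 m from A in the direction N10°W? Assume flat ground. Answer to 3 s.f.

The hole lies 30° from the dip direction, so the down-dip offset is 620 × cos 30° = 536.94 m.
Depth = down-dip offset × tan(dip) = 536.94 × tan 43° = 536.94 × 0.9325
Depth = 500.70 m

501 m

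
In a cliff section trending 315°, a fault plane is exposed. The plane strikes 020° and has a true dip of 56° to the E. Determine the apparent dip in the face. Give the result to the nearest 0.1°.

Angle between strike (020°) and section (315°): β = 65°.
tan α = tan 56° × sin 65° = 1.4826 × 0.9063 = 1.3437
apparent dip = arctan 1.3437 = 53.34°

53.3°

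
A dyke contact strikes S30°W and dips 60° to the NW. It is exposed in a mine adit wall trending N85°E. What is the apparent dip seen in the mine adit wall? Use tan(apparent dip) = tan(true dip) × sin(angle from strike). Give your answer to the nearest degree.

55°

The section lies 55° from the strike.
tan(apparent dip) = tan 60° · sin 55° = 1.4188
apparent dip = arctan 1.4188 = 54.82°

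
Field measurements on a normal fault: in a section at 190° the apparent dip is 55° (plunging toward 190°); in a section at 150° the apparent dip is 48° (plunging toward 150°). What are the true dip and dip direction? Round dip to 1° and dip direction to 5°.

The two traces are lines in the plane: v₁ = (sin 190°·cos 55°, cos 190°·cos 55°, −sin 55°), v₂ = (sin 150°·cos 48°, cos 150°·cos 48°, −sin 48°).
Cross product v₁ × v₂ gives the pole to the plane: n ∝ (-0.055, -0.348, 0.247).
Dip δ = arctan(|n_h|/n_z) = arctan(0.352/0.247) = 55.0°.
The horizontal component of n points toward azimuth atan2(n_x, n_y) = 189°, the dip direction.

true dip 55°, dip direction 190°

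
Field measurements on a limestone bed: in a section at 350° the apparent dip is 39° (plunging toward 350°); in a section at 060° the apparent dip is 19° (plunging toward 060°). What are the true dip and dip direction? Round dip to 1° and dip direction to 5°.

The two traces are lines in the plane: v₁ = (sin 350°·cos 39°, cos 350°·cos 39°, −sin 39°), v₂ = (sin 60°·cos 19°, cos 60°·cos 19°, −sin 19°).
n = v₁ × v₂ = (-0.048, 0.559, 0.690) (taken with n_z > 0).
tan δ = √(n_x²+n_y²)/n_z = 0.561/0.690, so δ = 39.1°.
The horizontal component of n points toward azimuth atan2(n_x, n_y) = 355°, the dip direction.

true dip 39°, dip direction 355°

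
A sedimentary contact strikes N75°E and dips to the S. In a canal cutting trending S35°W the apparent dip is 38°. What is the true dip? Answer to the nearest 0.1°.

β = acute angle between strike N75°E and section S35°W = 40°.
tan(true dip) = tan 38° / sin 40° = 1.2155
δ = arctan(1.2155) = 50.55°

50.6°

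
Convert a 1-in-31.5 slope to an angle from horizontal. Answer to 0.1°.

tan θ = 1/31.5 = 0.0317
θ = arctan(0.0317) = 1.82°

1.8°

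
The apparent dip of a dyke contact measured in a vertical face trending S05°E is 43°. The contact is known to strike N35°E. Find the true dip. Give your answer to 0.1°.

55.4°

The section is 40° from the strike.
tan δ = tan α / sin β = tan 43° / sin 40° = 0.9325 / 0.6428 = 1.4507
δ = arctan(1.4507) = 55.42°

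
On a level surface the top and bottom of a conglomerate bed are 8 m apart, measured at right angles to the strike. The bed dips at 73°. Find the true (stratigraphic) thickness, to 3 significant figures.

7.65 m

True thickness t = w · sin(dip) = 8 × sin 73°
t = 8 × 0.9563 = 7.650 m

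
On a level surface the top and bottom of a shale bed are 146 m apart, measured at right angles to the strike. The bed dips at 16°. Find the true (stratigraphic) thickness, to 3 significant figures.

True thickness t = w · sin(dip) = 146 × sin 16°
t = 146 × 0.2756 = 40.243 m

40.2 m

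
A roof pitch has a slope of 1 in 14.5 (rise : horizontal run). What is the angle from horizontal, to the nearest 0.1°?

3.9°

tan θ = 1/14.5 = 0.0690
θ = arctan(0.0690) = 3.95°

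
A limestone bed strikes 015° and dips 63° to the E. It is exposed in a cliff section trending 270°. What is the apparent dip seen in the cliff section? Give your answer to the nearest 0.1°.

62.2°

Angle between strike (015°) and section (270°): β = 75°.
tan(apparent dip) = tan 63° · sin 75° = 1.8957
α = arctan(1.8957) = 62.19°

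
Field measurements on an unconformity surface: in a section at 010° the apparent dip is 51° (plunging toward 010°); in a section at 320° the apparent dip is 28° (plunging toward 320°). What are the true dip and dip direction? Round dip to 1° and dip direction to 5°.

true dip 52°, dip direction 025°

Each apparent-dip line lies in the plane. As unit vectors (x east, y north, z up), v₁ plunges 51°→010° and v₂ plunges 28°→320°.
The plane normal is n = v₁ × v₂ ∝ (0.235, 0.492, 0.426).
Dip δ = arctan(|n_h|/n_z) = arctan(0.545/0.426) = 52.0°.
Dip direction = azimuth of (n_x, n_y) = atan2(0.235, 0.492) = 25°.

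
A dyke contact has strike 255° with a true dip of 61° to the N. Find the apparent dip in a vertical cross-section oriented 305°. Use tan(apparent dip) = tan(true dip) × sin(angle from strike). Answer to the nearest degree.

The section lies 50° from the strike.
tan α = tan 61° × sin 50° = 1.8040 × 0.7660 = 1.3820
α = arctan(1.3820) = 54.11°

54°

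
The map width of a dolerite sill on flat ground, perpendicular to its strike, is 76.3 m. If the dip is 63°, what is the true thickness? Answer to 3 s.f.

68.0 m

True thickness t = w · sin(dip) = 76.3 × sin 63°
t = 76.3 × 0.8910 = 67.984 m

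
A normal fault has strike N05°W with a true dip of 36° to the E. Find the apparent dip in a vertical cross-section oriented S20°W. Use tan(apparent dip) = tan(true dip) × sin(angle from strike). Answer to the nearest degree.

Angle between strike (N05°W) and section (S20°W): β = 25°.
tan(apparent dip) = tan 36° · sin 25° = 0.3071
α = arctan(0.3071) = 17.07°

17°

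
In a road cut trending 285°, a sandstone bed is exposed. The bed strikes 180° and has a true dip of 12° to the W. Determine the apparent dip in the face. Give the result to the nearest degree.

12°

The strike is 180° and the section trends 285°; the acute angle between them is β = 75°.
tan α = tan 12° × sin 75° = 0.2126 × 0.9659 = 0.2053
apparent dip = arctan 0.2053 = 11.60°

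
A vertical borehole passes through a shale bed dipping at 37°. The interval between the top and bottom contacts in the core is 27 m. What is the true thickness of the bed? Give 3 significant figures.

21.6 m

True thickness t = h · cos(dip) = 27 × cos 37°
t = 27 × 0.7986 = 21.563 m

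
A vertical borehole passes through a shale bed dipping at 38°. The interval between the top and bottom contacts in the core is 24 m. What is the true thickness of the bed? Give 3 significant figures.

True thickness t = h · cos(dip) = 24 × cos 38°
t = 24 × 0.7880 = 18.912 m

18.9 m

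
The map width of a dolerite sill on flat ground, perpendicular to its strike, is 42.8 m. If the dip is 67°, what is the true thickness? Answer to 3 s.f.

True thickness t = w · sin(dip) = 42.8 × sin 67°
t = 42.8 × 0.9205 = 39.398 m

39.4 m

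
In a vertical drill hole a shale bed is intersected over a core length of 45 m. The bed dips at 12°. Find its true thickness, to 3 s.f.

True thickness t = h · cos(dip) = 45 × cos 12°
t = 45 × 0.9781 = 44.017 m

44.0 m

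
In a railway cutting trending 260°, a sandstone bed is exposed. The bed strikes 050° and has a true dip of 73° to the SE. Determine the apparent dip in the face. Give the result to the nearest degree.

Angle between strike (050°) and section (260°): β = 30°.
tan α = tan 73° × sin 30° = 3.2709 × 0.5000 = 1.6354
α = arctan(1.6354) = 58.56°

59°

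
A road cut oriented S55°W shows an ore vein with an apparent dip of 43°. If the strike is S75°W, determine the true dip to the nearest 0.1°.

The section is 20° from the strike.
tan(true dip) = tan 43° / sin 20° = 2.7265
true dip = arctan 2.7265 = 69.86°

69.9°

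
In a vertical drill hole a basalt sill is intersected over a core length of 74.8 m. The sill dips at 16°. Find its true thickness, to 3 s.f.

True thickness t = h · cos(dip) = 74.8 × cos 16°
t = 74.8 × 0.9613 = 71.902 m

71.9 m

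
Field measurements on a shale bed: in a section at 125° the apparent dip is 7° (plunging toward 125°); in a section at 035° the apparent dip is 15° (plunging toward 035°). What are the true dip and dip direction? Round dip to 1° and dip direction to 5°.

true dip 16°, dip direction 060°

The two traces are lines in the plane: v₁ = (sin 125°·cos 7°, cos 125°·cos 7°, −sin 7°), v₂ = (sin 35°·cos 15°, cos 35°·cos 15°, −sin 15°).
The plane normal is n = v₁ × v₂ ∝ (0.244, 0.143, 0.959).
True dip = arccos(n_z / |n|) = arccos(0.9592) = 16.4°.
The horizontal component of n points toward azimuth atan2(n_x, n_y) = 60°, the dip direction.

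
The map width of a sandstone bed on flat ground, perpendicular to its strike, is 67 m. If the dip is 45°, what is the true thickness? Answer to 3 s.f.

47.4 m

True thickness t = w · sin(dip) = 67 × sin 45°
t = 67 × 0.7071 = 47.376 m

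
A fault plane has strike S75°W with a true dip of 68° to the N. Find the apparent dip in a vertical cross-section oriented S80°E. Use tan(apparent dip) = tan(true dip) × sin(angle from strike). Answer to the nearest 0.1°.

The section lies 25° from the strike.
tan α = tan 68° × sin 25° = 2.4751 × 0.4226 = 1.0460
apparent dip = arctan 1.0460 = 46.29°

46.3°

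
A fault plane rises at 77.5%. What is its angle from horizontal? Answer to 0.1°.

37.8°

tan θ = 77.5/100 = 0.7750
θ = arctan(0.7750) = 37.78°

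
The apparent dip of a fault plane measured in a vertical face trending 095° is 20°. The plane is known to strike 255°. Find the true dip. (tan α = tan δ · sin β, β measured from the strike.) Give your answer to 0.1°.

β = acute angle between strike 255° and section 095° = 20°.
tan δ = tan α / sin β = tan 20° / sin 20° = 0.3640 / 0.3420 = 1.0642
δ = arctan(1.0642) = 46.78°

46.8°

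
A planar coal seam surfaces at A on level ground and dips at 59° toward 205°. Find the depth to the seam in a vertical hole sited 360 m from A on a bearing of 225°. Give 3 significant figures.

The hole lies 20° from the dip direction, so the down-dip offset is 360 × cos 20° = 338.29 m.
Depth = down-dip offset × tan(dip) = 338.29 × tan 59° = 338.29 × 1.6643
Depth = 563.01 m

563 m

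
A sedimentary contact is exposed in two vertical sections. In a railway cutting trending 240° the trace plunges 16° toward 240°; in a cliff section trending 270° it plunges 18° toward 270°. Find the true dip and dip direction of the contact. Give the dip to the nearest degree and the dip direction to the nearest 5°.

true dip 18°, dip direction 270°

Represent each trace as a vector plunging at its apparent dip toward its trend (east-north-up frame): v₁ = (-0.832, -0.481, -0.276), v₂ = (-0.951, -0.000, -0.309).
The plane normal is n = v₁ × v₂ ∝ (-0.149, -0.005, 0.457).
True dip = arccos(n_z / |n|) = arccos(0.9510) = 18.0°.
Dip direction = atan2(-0.149, -0.005) = 268° (azimuth of n's horizontal projection).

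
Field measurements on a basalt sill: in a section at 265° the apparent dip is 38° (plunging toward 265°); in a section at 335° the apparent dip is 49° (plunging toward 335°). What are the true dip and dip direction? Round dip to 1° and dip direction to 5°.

true dip 51°, dip direction 315°

Each apparent-dip line lies in the plane. As unit vectors (x east, y north, z up), v₁ plunges 38°→265° and v₂ plunges 49°→335°.
Cross product v₁ × v₂ gives the pole to the plane: n ∝ (-0.418, 0.422, 0.486).
True dip = arccos(n_z / |n|) = arccos(0.6333) = 50.7°.
Dip direction = atan2(-0.418, 0.422) = 315° (azimuth of n's horizontal projection).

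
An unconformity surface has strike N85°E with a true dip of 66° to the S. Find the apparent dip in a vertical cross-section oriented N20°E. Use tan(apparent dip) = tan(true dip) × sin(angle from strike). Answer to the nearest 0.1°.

63.8°

The strike is N85°E and the section trends N20°E; the acute angle between them is β = 65°.
tan α = tan 66° × sin 65° = 2.2460 × 0.9063 = 2.0356
α = arctan(2.0356) = 63.84°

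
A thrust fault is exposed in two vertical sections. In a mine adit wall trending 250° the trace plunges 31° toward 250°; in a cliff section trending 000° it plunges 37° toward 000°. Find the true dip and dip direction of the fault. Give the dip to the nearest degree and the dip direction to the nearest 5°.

true dip 50°, dip direction 310°

The two traces are lines in the plane: v₁ = (sin 250°·cos 31°, cos 250°·cos 31°, −sin 31°), v₂ = (sin 0°·cos 37°, cos 0°·cos 37°, −sin 37°).
The plane normal is n = v₁ × v₂ ∝ (-0.588, 0.485, 0.643).
Dip δ = arctan(|n_h|/n_z) = arctan(0.762/0.643) = 49.8°.
The horizontal component of n points toward azimuth atan2(n_x, n_y) = 310°, the dip direction.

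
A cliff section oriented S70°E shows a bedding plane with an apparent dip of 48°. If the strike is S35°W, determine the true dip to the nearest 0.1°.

49.0°

β = acute angle between strike S35°W and section S70°E = 75°.
tan(true dip) = tan 48° / sin 75° = 1.1498
δ = arctan(1.1498) = 48.99°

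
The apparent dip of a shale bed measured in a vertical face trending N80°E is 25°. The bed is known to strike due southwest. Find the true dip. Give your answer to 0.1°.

β = acute angle between strike due southwest and section N80°E = 35°.
tan(true dip) = tan 25° / sin 35° = 0.8130
true dip = arctan 0.8130 = 39.11°

39.1°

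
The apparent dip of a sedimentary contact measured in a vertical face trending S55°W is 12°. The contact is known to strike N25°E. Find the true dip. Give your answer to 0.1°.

23.0°

β = acute angle between strike N25°E and section S55°W = 30°.
tan δ = tan α / sin β = tan 12° / sin 30° = 0.2126 / 0.5000 = 0.4251
true dip = arctan 0.4251 = 23.03°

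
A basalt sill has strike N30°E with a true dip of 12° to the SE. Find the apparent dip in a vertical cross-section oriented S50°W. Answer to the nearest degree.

4°

The strike is N30°E and the section trends S50°W; the acute angle between them is β = 20°.
tan(apparent dip) = tan 12° · sin 20° = 0.0727
α = arctan(0.0727) = 4.16°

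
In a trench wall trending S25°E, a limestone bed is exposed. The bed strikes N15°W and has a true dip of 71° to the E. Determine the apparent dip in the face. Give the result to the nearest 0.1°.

Angle between strike (N15°W) and section (S25°E): β = 10°.
tan(apparent dip) = tan 71° · sin 10° = 0.5043
apparent dip = arctan 0.5043 = 26.76°

26.8°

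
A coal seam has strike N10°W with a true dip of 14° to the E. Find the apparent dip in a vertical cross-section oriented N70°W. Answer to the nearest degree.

The strike is N10°W and the section trends N70°W; the acute angle between them is β = 60°.
tan α = tan 14° × sin 60° = 0.2493 × 0.8660 = 0.2159
α = arctan(0.2159) = 12.18°

12°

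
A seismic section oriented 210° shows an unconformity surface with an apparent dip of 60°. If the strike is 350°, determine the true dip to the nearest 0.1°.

69.6°

β = acute angle between strike 350° and section 210° = 40°.
tan(true dip) = tan 60° / sin 40° = 2.6946
δ = arctan(2.6946) = 69.64°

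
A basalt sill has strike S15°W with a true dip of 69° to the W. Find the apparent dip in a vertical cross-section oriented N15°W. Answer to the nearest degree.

52°

Angle between strike (S15°W) and section (N15°W): β = 30°.
tan α = tan 69° × sin 30° = 2.6051 × 0.5000 = 1.3025
apparent dip = arctan 1.3025 = 52.49°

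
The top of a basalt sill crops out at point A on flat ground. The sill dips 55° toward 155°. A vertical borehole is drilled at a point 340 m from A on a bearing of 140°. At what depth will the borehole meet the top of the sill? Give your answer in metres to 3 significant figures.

The hole lies 15° from the dip direction, so the down-dip offset is 340 × cos 15° = 328.41 m.
Depth = down-dip offset × tan(dip) = 328.41 × tan 55° = 328.41 × 1.4281
Depth = 469.02 m

469 m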